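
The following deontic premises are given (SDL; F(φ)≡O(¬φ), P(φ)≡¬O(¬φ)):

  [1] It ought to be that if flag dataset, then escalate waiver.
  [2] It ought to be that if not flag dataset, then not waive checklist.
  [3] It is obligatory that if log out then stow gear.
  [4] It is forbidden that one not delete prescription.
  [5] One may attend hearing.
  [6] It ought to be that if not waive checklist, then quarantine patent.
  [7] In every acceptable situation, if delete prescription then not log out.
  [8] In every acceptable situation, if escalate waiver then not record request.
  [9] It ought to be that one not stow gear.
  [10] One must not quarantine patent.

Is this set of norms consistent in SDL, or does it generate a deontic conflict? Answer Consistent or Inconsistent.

Premise 3 is O(log_out → stow_gear), but O(log_out) is not derivable from the premises, so it does not yield O(stow_gear).
So O(stow_gear) is not derivable, and the apparent clash with O(¬stow_gear) does not arise.
A world satisfying every obligation exists (e.g. attend_hearing=false, delete_prescription=true, escalate_waiver=true, flag_dataset=true, log_out=false, quarantine_patent=false, record_request=false, stow_gear=false, waive_checklist=true); no atom is both obligatory and forbidden, so the set is consistent.

Consistent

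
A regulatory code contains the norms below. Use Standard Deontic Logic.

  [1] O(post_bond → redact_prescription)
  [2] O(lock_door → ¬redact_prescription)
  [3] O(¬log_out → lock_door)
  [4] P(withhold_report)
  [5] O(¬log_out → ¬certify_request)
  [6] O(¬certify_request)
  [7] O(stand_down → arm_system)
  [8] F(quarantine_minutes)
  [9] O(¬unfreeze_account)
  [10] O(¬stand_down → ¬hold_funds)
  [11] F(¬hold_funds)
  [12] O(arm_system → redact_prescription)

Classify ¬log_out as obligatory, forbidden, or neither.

Premise 11, F(¬hold_funds), is equivalent to O(hold_funds).
Premise 10 is O(¬stand_down → ¬hold_funds); contrapositively O(hold_funds → stand_down). Since O(hold_funds) holds, K gives O(stand_down).
Premise 7 is O(stand_down → arm_system); since O(stand_down), deontic closure gives O(arm_system).
Applying K to premise 12 (O(arm_system → redact_prescription)) and O(arm_system) yields O(redact_prescription).
Premise 2, O(lock_door → ¬redact_prescription), contraposes to O(redact_prescription → ¬lock_door); with O(redact_prescription) we get O(¬lock_door).
Premise 3 is O(¬log_out → lock_door); contrapositively O(¬lock_door → log_out). Since O(¬lock_door) holds, K gives O(log_out).
Premises 1, 4, 5, 6, 8, 9 do not contribute to this derivation.
Thus O(log_out), which is F(¬log_out): ¬log_out is forbidden.

Forbidden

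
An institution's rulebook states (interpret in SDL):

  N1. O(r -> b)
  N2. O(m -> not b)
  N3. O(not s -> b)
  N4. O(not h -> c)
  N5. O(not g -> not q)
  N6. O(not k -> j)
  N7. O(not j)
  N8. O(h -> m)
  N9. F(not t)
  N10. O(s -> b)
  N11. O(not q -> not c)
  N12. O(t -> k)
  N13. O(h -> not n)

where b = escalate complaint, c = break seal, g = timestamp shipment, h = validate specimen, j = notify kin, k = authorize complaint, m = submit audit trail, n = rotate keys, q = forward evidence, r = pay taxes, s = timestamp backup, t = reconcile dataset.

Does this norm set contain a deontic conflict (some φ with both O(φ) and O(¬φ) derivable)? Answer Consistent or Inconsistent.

Premise 6 is O(not k -> j), but O(not k) is not derivable from the premises, so it does not yield O(j).
So O(j) is not derivable, and the apparent clash with O(not j) does not arise.
A world satisfying every obligation exists (e.g. b=true, c=true, g=true, h=false, j=false, k=true, m=false, n=false, q=true, r=false, s=false, t=true); no atom is both obligatory and forbidden, so the set is consistent.

Consistent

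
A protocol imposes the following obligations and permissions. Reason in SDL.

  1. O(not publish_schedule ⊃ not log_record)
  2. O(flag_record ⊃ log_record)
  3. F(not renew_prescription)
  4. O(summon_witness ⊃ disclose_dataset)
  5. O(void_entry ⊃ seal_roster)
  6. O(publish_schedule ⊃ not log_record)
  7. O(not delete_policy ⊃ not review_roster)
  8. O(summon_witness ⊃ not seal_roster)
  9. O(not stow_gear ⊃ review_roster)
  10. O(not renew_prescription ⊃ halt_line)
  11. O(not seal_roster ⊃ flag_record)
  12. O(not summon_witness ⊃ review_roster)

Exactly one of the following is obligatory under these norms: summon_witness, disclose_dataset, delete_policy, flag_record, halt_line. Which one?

Premises 1 and 6 cover both cases: O(not publish_schedule ⊃ not log_record) and O(publish_schedule ⊃ not log_record). Since not publish_schedule ∨ publish_schedule is a tautology, O(not log_record) follows.
Premise 2, O(flag_record ⊃ log_record), contraposes to O(not log_record ⊃ not flag_record); with O(not log_record) we get O(not flag_record).
The contrapositive of premise 11 (O(not seal_roster ⊃ flag_record)) is O(not flag_record ⊃ seal_roster), and O(not flag_record) is already established, so O(seal_roster).
Premise 8, O(summon_witness ⊃ not seal_roster), contraposes to O(seal_roster ⊃ not summon_witness); with O(seal_roster) we get O(not summon_witness).
Premise 12 is O(not summon_witness ⊃ review_roster); since O(not summon_witness), deontic closure gives O(review_roster).
Premise 7, O(not delete_policy ⊃ not review_roster), contraposes to O(review_roster ⊃ delete_policy); with O(review_roster) we get O(delete_policy).
So O(delete_policy) holds — delete_policy is obligatory. None of the other listed options is made obligatory by any chain of premises.

delete_policy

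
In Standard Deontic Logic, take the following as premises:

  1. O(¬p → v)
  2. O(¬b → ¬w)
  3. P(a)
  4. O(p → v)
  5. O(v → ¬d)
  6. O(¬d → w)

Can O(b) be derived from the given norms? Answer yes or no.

Yes

Premises 4 and 1 are O(p → v) and O(¬p → v); every ideal world satisfies p or ¬p, so in either case v holds — hence O(v).
Applying K to premise 5 (O(v → ¬d)) and O(v) yields O(¬d).
Applying K to premise 6 (O(¬d → w)) and O(¬d) yields O(w).
Premise 2 is O(¬b → ¬w); contrapositively O(w → b). Since O(w) holds, K gives O(b).
Premise 3 does not contribute to this derivation.
So O(b) follows.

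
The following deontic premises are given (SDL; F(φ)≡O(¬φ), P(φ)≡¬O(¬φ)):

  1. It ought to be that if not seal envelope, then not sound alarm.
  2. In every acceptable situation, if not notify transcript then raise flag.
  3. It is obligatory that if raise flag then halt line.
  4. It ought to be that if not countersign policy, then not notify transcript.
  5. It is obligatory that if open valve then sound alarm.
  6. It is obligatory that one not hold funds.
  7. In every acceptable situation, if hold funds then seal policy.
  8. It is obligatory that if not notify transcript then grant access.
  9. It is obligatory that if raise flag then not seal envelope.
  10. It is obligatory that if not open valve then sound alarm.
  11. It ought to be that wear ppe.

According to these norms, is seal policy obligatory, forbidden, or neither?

Premise 7 is O(hold_funds → seal_policy), but O(hold_funds) is not derivable from the premises, so it does not yield O(seal_policy).
No premise or chain of K-axiom applications forces O(seal_policy), and none forces O(¬seal_policy). So seal_policy is neither obligatory nor forbidden under these norms.

Neither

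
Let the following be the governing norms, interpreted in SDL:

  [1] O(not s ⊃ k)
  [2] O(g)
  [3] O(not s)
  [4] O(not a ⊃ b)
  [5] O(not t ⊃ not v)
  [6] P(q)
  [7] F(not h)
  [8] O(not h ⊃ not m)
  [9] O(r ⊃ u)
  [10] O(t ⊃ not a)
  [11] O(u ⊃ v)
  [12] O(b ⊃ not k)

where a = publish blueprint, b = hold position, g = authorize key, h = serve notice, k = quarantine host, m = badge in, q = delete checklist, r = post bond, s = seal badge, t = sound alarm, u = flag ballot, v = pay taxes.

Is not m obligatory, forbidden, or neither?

Neither

Premise 8 is O(not h ⊃ not m), but O(not h) is not derivable from the premises, so it does not yield O(not m).
No premise or chain of K-axiom applications forces O(not m), and none forces O(m). So not m is neither obligatory nor forbidden under these norms.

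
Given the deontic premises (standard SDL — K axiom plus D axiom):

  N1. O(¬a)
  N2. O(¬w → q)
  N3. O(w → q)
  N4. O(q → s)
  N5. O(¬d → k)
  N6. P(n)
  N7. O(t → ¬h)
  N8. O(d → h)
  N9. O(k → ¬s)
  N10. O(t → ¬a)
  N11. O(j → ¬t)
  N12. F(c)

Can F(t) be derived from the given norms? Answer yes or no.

Yes

Premises 2 and 3 are O(¬w → q) and O(w → q); every ideal world satisfies ¬w or w, so in either case q holds — hence O(q).
With premise 4, O(q → s), the K-axiom yields O(s).
The contrapositive of premise 9 (O(k → ¬s)) is O(s → ¬k), and O(s) is already established, so O(¬k).
The contrapositive of premise 5 (O(¬d → k)) is O(¬k → d), and O(¬k) is already established, so O(d).
Applying K to premise 8 (O(d → h)) and O(d) yields O(h).
Premise 7 is O(t → ¬h); contrapositively O(h → ¬t). Since O(h) holds, K gives O(¬t).
Premises 1, 6, 10, 11, 12 do not contribute to this derivation.
So O(¬t) holds, i.e. F(t). The claim follows.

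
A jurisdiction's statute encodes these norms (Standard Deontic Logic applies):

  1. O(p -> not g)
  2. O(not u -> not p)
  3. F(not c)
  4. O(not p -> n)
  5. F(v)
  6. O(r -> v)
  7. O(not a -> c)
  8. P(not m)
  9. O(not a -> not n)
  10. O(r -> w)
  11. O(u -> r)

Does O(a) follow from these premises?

Yes

Premise 5 is F(v), i.e. O(not v).
The contrapositive of premise 6 (O(r -> v)) is O(not v -> not r), and O(not v) is already established, so O(not r).
Premise 11, O(u -> r), contraposes to O(not r -> not u); with O(not r) we get O(not u).
With premise 2, O(not u -> not p), the K-axiom yields O(not p).
With premise 4, O(not p -> n), the K-axiom yields O(n).
Premise 9, O(not a -> not n), contraposes to O(n -> a); with O(n) we get O(a).
Premises 1, 3, 7, 8, 10 do not contribute to this derivation.
So O(a) follows.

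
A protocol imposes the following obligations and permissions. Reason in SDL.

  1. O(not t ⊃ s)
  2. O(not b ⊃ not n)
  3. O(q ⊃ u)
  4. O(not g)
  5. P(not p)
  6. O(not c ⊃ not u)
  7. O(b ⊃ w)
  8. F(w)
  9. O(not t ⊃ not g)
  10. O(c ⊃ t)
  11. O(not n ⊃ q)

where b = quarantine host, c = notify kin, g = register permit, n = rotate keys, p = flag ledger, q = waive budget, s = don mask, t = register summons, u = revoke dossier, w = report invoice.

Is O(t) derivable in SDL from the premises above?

Premise 8 is F(w), i.e. O(not w).
Premise 7 is O(b ⊃ w); contrapositively O(not w ⊃ not b). Since O(not w) holds, K gives O(not b).
From O(not b) and premise 2, O(not b ⊃ not n), we obtain O(not n).
Applying K to premise 11 (O(not n ⊃ q)) and O(not n) yields O(q).
Applying K to premise 3 (O(q ⊃ u)) and O(q) yields O(u).
The contrapositive of premise 6 (O(not c ⊃ not u)) is O(u ⊃ c), and O(u) is already established, so O(c).
Applying K to premise 10 (O(c ⊃ t)) and O(c) yields O(t).
Premises 1, 4, 5, 9 do not contribute to this derivation.
So O(t) follows.

Yes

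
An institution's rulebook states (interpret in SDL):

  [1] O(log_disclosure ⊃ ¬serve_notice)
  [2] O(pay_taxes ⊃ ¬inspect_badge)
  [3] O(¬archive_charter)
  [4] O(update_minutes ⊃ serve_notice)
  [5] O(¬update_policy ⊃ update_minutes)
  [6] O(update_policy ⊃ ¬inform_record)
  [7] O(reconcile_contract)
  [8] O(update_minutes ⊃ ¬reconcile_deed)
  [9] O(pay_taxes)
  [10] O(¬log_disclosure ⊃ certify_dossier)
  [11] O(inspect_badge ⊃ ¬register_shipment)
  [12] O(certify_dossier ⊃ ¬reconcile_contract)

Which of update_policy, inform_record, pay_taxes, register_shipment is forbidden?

inform_record

From premise 7 we have O(reconcile_contract).
The contrapositive of premise 12 (O(certify_dossier ⊃ ¬reconcile_contract)) is O(reconcile_contract ⊃ ¬certify_dossier), and O(reconcile_contract) is already established, so O(¬certify_dossier).
Premise 10, O(¬log_disclosure ⊃ certify_dossier), contraposes to O(¬certify_dossier ⊃ log_disclosure); with O(¬certify_dossier) we get O(log_disclosure).
From O(log_disclosure) and premise 1, O(log_disclosure ⊃ ¬serve_notice), we obtain O(¬serve_notice).
Premise 4, O(update_minutes ⊃ serve_notice), contraposes to O(¬serve_notice ⊃ ¬update_minutes); with O(¬serve_notice) we get O(¬update_minutes).
Premise 5, O(¬update_policy ⊃ update_minutes), contraposes to O(¬update_minutes ⊃ update_policy); with O(¬update_minutes) we get O(update_policy).
With premise 6, O(update_policy ⊃ ¬inform_record), the K-axiom yields O(¬inform_record).
So O(¬inform_record) holds, i.e. inform_record is forbidden. None of the other listed options is forbidden under the premises.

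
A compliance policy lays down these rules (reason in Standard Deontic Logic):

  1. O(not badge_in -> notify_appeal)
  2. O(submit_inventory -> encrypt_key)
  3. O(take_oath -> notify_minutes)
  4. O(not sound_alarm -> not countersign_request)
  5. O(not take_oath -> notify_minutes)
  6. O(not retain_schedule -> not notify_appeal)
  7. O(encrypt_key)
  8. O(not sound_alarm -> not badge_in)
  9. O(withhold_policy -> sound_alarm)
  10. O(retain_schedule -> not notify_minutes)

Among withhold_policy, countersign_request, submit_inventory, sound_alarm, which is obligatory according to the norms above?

Premises 3 and 5 cover both cases: O(take_oath -> notify_minutes) and O(not take_oath -> notify_minutes). Since take_oath ∨ not take_oath is a tautology, O(notify_minutes) follows.
Premise 10 is O(retain_schedule -> not notify_minutes); contrapositively O(notify_minutes -> not retain_schedule). Since O(notify_minutes) holds, K gives O(not retain_schedule).
Premise 6 is O(not retain_schedule -> not notify_appeal); since O(not retain_schedule), deontic closure gives O(not notify_appeal).
The contrapositive of premise 1 (O(not badge_in -> notify_appeal)) is O(not notify_appeal -> badge_in), and O(not notify_appeal) is already established, so O(badge_in).
Premise 8, O(not sound_alarm -> not badge_in), contraposes to O(badge_in -> sound_alarm); with O(badge_in) we get O(sound_alarm).
So O(sound_alarm) holds — sound_alarm is obligatory. None of the other listed options is made obligatory by any chain of premises.

sound_alarm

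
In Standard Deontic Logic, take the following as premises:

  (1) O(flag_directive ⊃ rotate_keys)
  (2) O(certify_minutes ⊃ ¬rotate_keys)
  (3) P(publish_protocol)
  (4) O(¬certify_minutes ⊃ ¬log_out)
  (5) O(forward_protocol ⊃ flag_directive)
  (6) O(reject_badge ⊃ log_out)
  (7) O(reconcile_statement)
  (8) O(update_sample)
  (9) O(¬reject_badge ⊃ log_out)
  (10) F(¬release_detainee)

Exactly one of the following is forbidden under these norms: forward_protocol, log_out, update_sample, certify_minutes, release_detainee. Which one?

forward_protocol

Premises 6 and 9 cover both cases: O(reject_badge ⊃ log_out) and O(¬reject_badge ⊃ log_out). Since reject_badge ∨ ¬reject_badge is a tautology, O(log_out) follows.
Premise 4 is O(¬certify_minutes ⊃ ¬log_out); contrapositively O(log_out ⊃ certify_minutes). Since O(log_out) holds, K gives O(certify_minutes).
Premise 2 is O(certify_minutes ⊃ ¬rotate_keys); since O(certify_minutes), deontic closure gives O(¬rotate_keys).
Premise 1, O(flag_directive ⊃ rotate_keys), contraposes to O(¬rotate_keys ⊃ ¬flag_directive); with O(¬rotate_keys) we get O(¬flag_directive).
The contrapositive of premise 5 (O(forward_protocol ⊃ flag_directive)) is O(¬flag_directive ⊃ ¬forward_protocol), and O(¬flag_directive) is already established, so O(¬forward_protocol).
So O(¬forward_protocol) holds, i.e. forward_protocol is forbidden. None of the other listed options is forbidden under the premises.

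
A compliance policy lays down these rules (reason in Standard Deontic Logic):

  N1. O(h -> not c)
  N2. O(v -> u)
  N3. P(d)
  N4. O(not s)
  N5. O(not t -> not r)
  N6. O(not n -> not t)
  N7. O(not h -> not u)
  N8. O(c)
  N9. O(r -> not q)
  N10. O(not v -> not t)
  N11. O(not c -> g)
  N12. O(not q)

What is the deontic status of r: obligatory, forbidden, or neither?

From premise 8 we have O(c).
Premise 1 is O(h -> not c); contrapositively O(c -> not h). Since O(c) holds, K gives O(not h).
Premise 7 is O(not h -> not u); since O(not h), deontic closure gives O(not u).
The contrapositive of premise 2 (O(v -> u)) is O(not u -> not v), and O(not u) is already established, so O(not v).
From O(not v) and premise 10, O(not v -> not t), we obtain O(not t).
Premise 5 is O(not t -> not r); since O(not t), deontic closure gives O(not r).
Premises 3, 4, 6, 9, 11, 12 do not contribute to this derivation.
Thus O(not r), which is F(r): r is forbidden.

Forbidden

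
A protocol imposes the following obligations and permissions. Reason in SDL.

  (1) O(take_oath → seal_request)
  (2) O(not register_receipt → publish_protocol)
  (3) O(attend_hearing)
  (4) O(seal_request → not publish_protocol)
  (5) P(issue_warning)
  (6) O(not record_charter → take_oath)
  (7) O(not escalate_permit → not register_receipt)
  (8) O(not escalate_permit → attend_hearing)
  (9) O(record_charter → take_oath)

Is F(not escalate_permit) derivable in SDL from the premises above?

Yes

Premises 6 and 9 are O(not record_charter → take_oath) and O(record_charter → take_oath); every ideal world satisfies not record_charter or record_charter, so in either case take_oath holds — hence O(take_oath).
With premise 1, O(take_oath → seal_request), the K-axiom yields O(seal_request).
With premise 4, O(seal_request → not publish_protocol), the K-axiom yields O(not publish_protocol).
The contrapositive of premise 2 (O(not register_receipt → publish_protocol)) is O(not publish_protocol → register_receipt), and O(not publish_protocol) is already established, so O(register_receipt).
Premise 7 is O(not escalate_permit → not register_receipt); contrapositively O(register_receipt → escalate_permit). Since O(register_receipt) holds, K gives O(escalate_permit).
Premises 3, 5, 8 do not contribute to this derivation.
So O(escalate_permit) holds, i.e. F(not escalate_permit). The claim follows.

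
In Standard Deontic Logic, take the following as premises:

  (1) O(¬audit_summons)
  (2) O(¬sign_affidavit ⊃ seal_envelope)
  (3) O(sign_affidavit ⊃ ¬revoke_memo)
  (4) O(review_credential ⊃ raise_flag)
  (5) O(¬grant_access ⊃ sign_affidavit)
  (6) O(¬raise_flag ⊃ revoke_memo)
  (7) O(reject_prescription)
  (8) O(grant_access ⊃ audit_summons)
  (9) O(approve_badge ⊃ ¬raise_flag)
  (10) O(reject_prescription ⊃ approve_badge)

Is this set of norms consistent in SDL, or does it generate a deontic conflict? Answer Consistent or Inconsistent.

Inconsistent

Premise 1 gives O(¬audit_summons).
Premise 8, O(grant_access ⊃ audit_summons), contraposes to O(¬audit_summons ⊃ ¬grant_access); with O(¬audit_summons) we get O(¬grant_access).
Premise 5 is O(¬grant_access ⊃ sign_affidavit); since O(¬grant_access), deontic closure gives O(sign_affidavit).
From O(sign_affidavit) and premise 3, O(sign_affidavit ⊃ ¬revoke_memo), we obtain O(¬revoke_memo).
Premise 6 is O(¬raise_flag ⊃ revoke_memo); contrapositively O(¬revoke_memo ⊃ raise_flag). Since O(¬revoke_memo) holds, K gives O(raise_flag).
Premise 9 is O(approve_badge ⊃ ¬raise_flag); contrapositively O(raise_flag ⊃ ¬approve_badge). Since O(raise_flag) holds, K gives O(¬approve_badge).
The contrapositive of premise 10 (O(reject_prescription ⊃ approve_badge)) is O(¬approve_badge ⊃ ¬reject_prescription), and O(¬approve_badge) is already established, so O(¬reject_prescription).
However, premise 7 gives O(reject_prescription).
We now have both O(¬reject_prescription) and O(reject_prescription) — reject_prescription is simultaneously obligatory and forbidden, violating the D-axiom.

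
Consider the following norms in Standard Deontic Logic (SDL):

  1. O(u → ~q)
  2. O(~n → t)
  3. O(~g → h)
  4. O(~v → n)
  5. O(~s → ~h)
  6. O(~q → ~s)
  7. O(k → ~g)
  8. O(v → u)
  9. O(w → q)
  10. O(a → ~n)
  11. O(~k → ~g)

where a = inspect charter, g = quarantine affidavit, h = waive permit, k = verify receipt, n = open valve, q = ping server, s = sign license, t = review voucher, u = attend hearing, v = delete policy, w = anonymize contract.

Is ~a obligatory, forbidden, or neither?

Obligatory

Premises 11 and 7 cover both cases: O(~k → ~g) and O(k → ~g). Since ~k ∨ k is a tautology, O(~g) follows.
From O(~g) and premise 3, O(~g → h), we obtain O(h).
Premise 5, O(~s → ~h), contraposes to O(h → s); with O(h) we get O(s).
Premise 6, O(~q → ~s), contraposes to O(s → q); with O(s) we get O(q).
Premise 1, O(u → ~q), contraposes to O(q → ~u); with O(q) we get O(~u).
The contrapositive of premise 8 (O(v → u)) is O(~u → ~v), and O(~u) is already established, so O(~v).
Premise 4 is O(~v → n); since O(~v), deontic closure gives O(n).
Premise 10, O(a → ~n), contraposes to O(n → ~a); with O(n) we get O(~a).
Premises 2, 9 do not contribute to this derivation.
Hence ~a is obligatory.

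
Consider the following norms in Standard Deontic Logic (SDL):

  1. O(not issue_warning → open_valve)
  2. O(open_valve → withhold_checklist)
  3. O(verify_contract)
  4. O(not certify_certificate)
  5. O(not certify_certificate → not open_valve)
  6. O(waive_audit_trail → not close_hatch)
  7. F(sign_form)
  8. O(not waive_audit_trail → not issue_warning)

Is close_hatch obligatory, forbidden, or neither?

Forbidden

From premise 4 we have O(not certify_certificate).
Applying K to premise 5 (O(not certify_certificate → not open_valve)) and O(not certify_certificate) yields O(not open_valve).
The contrapositive of premise 1 (O(not issue_warning → open_valve)) is O(not open_valve → issue_warning), and O(not open_valve) is already established, so O(issue_warning).
The contrapositive of premise 8 (O(not waive_audit_trail → not issue_warning)) is O(issue_warning → waive_audit_trail), and O(issue_warning) is already established, so O(waive_audit_trail).
From O(waive_audit_trail) and premise 6, O(waive_audit_trail → not close_hatch), we obtain O(not close_hatch).
Premises 2, 3, 7 do not contribute to this derivation.
Thus O(not close_hatch), which is F(close_hatch): close_hatch is forbidden.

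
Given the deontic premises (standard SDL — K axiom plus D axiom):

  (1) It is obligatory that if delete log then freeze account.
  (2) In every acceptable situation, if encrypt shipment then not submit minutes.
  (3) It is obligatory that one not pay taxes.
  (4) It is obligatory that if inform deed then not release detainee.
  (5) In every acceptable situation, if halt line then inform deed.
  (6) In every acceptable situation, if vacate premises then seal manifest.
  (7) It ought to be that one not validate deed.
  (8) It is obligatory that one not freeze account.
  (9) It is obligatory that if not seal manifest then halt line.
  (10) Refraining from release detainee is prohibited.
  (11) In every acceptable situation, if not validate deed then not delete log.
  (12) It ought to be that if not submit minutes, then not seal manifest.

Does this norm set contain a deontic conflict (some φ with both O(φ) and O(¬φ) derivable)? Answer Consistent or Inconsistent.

Premise 1 is O(delete_log → freeze_account), but O(delete_log) is not derivable from the premises, so it does not yield O(freeze_account).
So O(freeze_account) is not derivable, and the apparent clash with O(¬freeze_account) does not arise.
A world satisfying every obligation exists (e.g. delete_log=false, encrypt_shipment=false, freeze_account=false, halt_line=false, inform_deed=false, pay_taxes=false, release_detainee=true, seal_manifest=true, submit_minutes=true, vacate_premises=false, validate_deed=false); no atom is both obligatory and forbidden, so the set is consistent.

Consistent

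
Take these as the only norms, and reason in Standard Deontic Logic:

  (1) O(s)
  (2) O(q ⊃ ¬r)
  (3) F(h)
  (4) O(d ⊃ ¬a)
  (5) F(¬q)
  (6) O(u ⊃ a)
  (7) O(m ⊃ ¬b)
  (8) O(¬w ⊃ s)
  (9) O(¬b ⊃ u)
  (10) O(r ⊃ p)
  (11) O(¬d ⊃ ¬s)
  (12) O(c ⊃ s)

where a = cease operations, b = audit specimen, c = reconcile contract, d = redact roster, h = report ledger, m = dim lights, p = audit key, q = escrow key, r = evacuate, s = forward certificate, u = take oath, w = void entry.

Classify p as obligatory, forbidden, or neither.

Premise 10 is O(r ⊃ p), but O(r) is not derivable from the premises, so it does not yield O(p).
No premise or chain of K-axiom applications forces O(p), and none forces O(¬p). So p is neither obligatory nor forbidden under these norms.

Neither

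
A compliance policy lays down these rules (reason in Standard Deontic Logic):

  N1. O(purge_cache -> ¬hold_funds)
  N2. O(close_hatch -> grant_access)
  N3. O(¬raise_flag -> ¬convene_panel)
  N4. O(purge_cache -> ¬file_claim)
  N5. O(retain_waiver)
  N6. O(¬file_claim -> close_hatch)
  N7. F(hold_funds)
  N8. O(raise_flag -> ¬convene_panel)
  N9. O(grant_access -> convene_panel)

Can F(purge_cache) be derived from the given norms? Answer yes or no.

By case analysis on raise_flag: premise 8 gives O(raise_flag -> ¬convene_panel) and premise 3 gives O(¬raise_flag -> ¬convene_panel), so O(¬convene_panel) either way.
The contrapositive of premise 9 (O(grant_access -> convene_panel)) is O(¬convene_panel -> ¬grant_access), and O(¬convene_panel) is already established, so O(¬grant_access).
Premise 2 is O(close_hatch -> grant_access); contrapositively O(¬grant_access -> ¬close_hatch). Since O(¬grant_access) holds, K gives O(¬close_hatch).
Premise 6, O(¬file_claim -> close_hatch), contraposes to O(¬close_hatch -> file_claim); with O(¬close_hatch) we get O(file_claim).
Premise 4 is O(purge_cache -> ¬file_claim); contrapositively O(file_claim -> ¬purge_cache). Since O(file_claim) holds, K gives O(¬purge_cache).
Premises 1, 5, 7 do not contribute to this derivation.
So O(¬purge_cache) holds, i.e. F(purge_cache). The claim follows.

Yes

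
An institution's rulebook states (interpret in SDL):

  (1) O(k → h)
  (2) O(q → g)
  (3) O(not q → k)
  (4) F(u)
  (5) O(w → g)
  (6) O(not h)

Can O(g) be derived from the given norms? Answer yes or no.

Yes

Premise 6 gives O(not h).
The contrapositive of premise 1 (O(k → h)) is O(not h → not k), and O(not h) is already established, so O(not k).
Premise 3 is O(not q → k); contrapositively O(not k → q). Since O(not k) holds, K gives O(q).
From O(q) and premise 2, O(q → g), we obtain O(g).
Premises 4, 5 do not contribute to this derivation.
So O(g) follows.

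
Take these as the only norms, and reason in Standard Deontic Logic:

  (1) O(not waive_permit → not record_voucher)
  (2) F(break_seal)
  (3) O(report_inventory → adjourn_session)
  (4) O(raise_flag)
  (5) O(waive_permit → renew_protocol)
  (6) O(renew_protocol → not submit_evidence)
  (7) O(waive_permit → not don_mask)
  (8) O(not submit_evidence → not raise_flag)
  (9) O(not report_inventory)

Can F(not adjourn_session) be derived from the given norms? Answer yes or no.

No

Premise 3 is O(report_inventory → adjourn_session), but O(report_inventory) is not derivable from the premises, so it does not yield O(adjourn_session).
No other premise forces O(adjourn_session). An ideal world satisfying every premise can still have not adjourn_session true, so F(not adjourn_session) is not derivable.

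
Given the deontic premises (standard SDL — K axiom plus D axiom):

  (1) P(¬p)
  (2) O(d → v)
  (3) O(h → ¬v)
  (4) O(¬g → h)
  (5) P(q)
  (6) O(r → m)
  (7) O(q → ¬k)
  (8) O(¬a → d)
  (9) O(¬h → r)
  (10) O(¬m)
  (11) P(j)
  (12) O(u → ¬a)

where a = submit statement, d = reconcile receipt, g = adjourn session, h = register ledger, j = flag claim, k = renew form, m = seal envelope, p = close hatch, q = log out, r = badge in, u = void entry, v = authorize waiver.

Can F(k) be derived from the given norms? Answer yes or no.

Premise 7 is O(q → ¬k), but O(q) is not derivable from the premises (the permission P(q) asserts only ¬O(¬q), not O(q)), so it does not yield O(¬k).
No other premise forces O(¬k). An ideal world satisfying every premise can still have k true, so F(k) is not derivable.

No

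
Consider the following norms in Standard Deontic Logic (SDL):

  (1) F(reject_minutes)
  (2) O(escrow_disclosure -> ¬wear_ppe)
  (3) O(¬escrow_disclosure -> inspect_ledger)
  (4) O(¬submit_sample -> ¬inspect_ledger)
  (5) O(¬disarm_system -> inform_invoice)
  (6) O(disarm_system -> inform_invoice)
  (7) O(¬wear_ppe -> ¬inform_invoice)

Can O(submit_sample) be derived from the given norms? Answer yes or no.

Yes

By case analysis on ¬disarm_system: premise 5 gives O(¬disarm_system -> inform_invoice) and premise 6 gives O(disarm_system -> inform_invoice), so O(inform_invoice) either way.
The contrapositive of premise 7 (O(¬wear_ppe -> ¬inform_invoice)) is O(inform_invoice -> wear_ppe), and O(inform_invoice) is already established, so O(wear_ppe).
Premise 2, O(escrow_disclosure -> ¬wear_ppe), contraposes to O(wear_ppe -> ¬escrow_disclosure); with O(wear_ppe) we get O(¬escrow_disclosure).
From O(¬escrow_disclosure) and premise 3, O(¬escrow_disclosure -> inspect_ledger), we obtain O(inspect_ledger).
Premise 4 is O(¬submit_sample -> ¬inspect_ledger); contrapositively O(inspect_ledger -> submit_sample). Since O(inspect_ledger) holds, K gives O(submit_sample).
Premise 1 does not contribute to this derivation.
So O(submit_sample) follows.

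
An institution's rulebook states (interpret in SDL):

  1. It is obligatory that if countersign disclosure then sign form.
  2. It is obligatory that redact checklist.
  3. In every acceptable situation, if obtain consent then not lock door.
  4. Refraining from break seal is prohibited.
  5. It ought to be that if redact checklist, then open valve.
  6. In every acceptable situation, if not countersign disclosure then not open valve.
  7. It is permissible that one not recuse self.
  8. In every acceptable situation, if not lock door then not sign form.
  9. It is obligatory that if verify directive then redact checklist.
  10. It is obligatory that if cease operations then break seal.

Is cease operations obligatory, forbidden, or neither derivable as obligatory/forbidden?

Premise 10 is O(cease_operations → break_seal); even if O(break_seal) held, inferring O(cease_operations) would be affirming the consequent — invalid.
No premise or chain of K-axiom applications forces O(cease_operations), and none forces O(¬cease_operations). So cease_operations is neither obligatory nor forbidden under these norms.

Neither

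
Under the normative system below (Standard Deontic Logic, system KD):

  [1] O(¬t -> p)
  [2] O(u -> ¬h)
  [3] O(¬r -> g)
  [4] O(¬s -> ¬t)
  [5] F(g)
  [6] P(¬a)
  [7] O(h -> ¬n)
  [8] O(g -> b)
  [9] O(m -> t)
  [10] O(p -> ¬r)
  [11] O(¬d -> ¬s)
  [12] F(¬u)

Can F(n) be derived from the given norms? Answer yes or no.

Premise 7 is O(h -> ¬n), but O(h) is not derivable from the premises, so it does not yield O(¬n).
No other premise forces O(¬n). An ideal world satisfying every premise can still have n true, so F(n) is not derivable.

No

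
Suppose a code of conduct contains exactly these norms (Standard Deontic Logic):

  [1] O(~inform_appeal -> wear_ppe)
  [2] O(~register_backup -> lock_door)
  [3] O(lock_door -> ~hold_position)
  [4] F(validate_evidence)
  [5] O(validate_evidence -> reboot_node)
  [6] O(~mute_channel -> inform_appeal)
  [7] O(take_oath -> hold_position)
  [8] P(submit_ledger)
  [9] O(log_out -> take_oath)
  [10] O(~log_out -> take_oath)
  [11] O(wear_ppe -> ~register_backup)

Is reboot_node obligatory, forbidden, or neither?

Premise 5 is O(validate_evidence -> reboot_node), but O(validate_evidence) is not derivable from the premises, so it does not yield O(reboot_node).
No premise or chain of K-axiom applications forces O(reboot_node), and none forces O(~reboot_node). So reboot_node is neither obligatory nor forbidden under these norms.

Neither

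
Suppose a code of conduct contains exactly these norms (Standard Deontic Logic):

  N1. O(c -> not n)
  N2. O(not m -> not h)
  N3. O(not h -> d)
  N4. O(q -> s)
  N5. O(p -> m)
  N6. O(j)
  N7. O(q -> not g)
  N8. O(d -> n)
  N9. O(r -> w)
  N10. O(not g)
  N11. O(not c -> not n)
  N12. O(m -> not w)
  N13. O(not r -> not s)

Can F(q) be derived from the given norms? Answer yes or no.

Yes

Premises 11 and 1 are O(not c -> not n) and O(c -> not n); every ideal world satisfies not c or c, so in either case not n holds — hence O(not n).
Premise 8, O(d -> n), contraposes to O(not n -> not d); with O(not n) we get O(not d).
Premise 3, O(not h -> d), contraposes to O(not d -> h); with O(not d) we get O(h).
Premise 2, O(not m -> not h), contraposes to O(h -> m); with O(h) we get O(m).
From O(m) and premise 12, O(m -> not w), we obtain O(not w).
Premise 9, O(r -> w), contraposes to O(not w -> not r); with O(not w) we get O(not r).
From O(not r) and premise 13, O(not r -> not s), we obtain O(not s).
The contrapositive of premise 4 (O(q -> s)) is O(not s -> not q), and O(not s) is already established, so O(not q).
Premises 5, 6, 7, 10 do not contribute to this derivation.
So O(not q) holds, i.e. F(q). The claim follows.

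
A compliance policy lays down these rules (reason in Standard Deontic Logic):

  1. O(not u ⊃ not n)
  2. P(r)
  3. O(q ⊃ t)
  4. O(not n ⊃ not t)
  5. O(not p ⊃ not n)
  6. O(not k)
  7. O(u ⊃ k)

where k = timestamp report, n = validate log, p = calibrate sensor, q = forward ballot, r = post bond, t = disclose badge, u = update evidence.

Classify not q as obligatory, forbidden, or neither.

Obligatory

From premise 6 we have O(not k).
Premise 7, O(u ⊃ k), contraposes to O(not k ⊃ not u); with O(not k) we get O(not u).
With premise 1, O(not u ⊃ not n), the K-axiom yields O(not n).
From O(not n) and premise 4, O(not n ⊃ not t), we obtain O(not t).
Premise 3, O(q ⊃ t), contraposes to O(not t ⊃ not q); with O(not t) we get O(not q).
Premises 2, 5 do not contribute to this derivation.
Hence not q is obligatory.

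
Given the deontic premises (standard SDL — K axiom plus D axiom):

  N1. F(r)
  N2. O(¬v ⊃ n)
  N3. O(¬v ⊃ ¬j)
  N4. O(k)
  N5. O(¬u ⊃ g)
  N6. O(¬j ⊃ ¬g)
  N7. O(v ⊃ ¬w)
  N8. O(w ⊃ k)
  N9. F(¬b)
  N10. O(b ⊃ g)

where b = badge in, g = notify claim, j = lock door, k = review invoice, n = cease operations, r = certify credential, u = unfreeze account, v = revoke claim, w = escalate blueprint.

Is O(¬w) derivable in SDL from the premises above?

Premise 9, F(¬b), is equivalent to O(b).
From O(b) and premise 10, O(b ⊃ g), we obtain O(g).
The contrapositive of premise 6 (O(¬j ⊃ ¬g)) is O(g ⊃ j), and O(g) is already established, so O(j).
Premise 3, O(¬v ⊃ ¬j), contraposes to O(j ⊃ v); with O(j) we get O(v).
With premise 7, O(v ⊃ ¬w), the K-axiom yields O(¬w).
Premises 1, 2, 4, 5, 8 do not contribute to this derivation.
So O(¬w) follows.

Yes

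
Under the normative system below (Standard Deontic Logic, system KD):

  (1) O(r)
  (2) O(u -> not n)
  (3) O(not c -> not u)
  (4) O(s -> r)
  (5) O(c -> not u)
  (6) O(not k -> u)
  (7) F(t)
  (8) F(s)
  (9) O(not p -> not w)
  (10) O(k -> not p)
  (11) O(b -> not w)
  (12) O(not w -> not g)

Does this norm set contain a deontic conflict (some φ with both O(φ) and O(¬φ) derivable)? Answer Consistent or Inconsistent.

Consistent

Premise 4 is O(s -> r); even if O(r) held, inferring O(s) would be affirming the consequent — invalid.
So O(s) is not derivable, and the apparent clash with O(not s) does not arise.
A world satisfying every obligation exists (e.g. b=false, c=false, g=false, k=true, n=false, p=false, r=true, s=false, t=false, u=false, w=false); no atom is both obligatory and forbidden, so the set is consistent.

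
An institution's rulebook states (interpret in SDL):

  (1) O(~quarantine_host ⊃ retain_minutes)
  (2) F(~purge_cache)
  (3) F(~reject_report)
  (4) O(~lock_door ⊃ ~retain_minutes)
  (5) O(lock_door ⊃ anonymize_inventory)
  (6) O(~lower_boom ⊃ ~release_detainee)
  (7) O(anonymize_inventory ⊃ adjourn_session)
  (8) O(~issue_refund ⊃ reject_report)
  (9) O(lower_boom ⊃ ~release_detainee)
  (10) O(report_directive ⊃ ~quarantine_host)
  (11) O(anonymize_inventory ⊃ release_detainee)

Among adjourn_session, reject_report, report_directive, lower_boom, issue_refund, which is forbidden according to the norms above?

report_directive

Premises 9 and 6 cover both cases: O(lower_boom ⊃ ~release_detainee) and O(~lower_boom ⊃ ~release_detainee). Since lower_boom ∨ ~lower_boom is a tautology, O(~release_detainee) follows.
The contrapositive of premise 11 (O(anonymize_inventory ⊃ release_detainee)) is O(~release_detainee ⊃ ~anonymize_inventory), and O(~release_detainee) is already established, so O(~anonymize_inventory).
Premise 5, O(lock_door ⊃ anonymize_inventory), contraposes to O(~anonymize_inventory ⊃ ~lock_door); with O(~anonymize_inventory) we get O(~lock_door).
From O(~lock_door) and premise 4, O(~lock_door ⊃ ~retain_minutes), we obtain O(~retain_minutes).
Premise 1 is O(~quarantine_host ⊃ retain_minutes); contrapositively O(~retain_minutes ⊃ quarantine_host). Since O(~retain_minutes) holds, K gives O(quarantine_host).
Premise 10, O(report_directive ⊃ ~quarantine_host), contraposes to O(quarantine_host ⊃ ~report_directive); with O(quarantine_host) we get O(~report_directive).
So O(~report_directive) holds, i.e. report_directive is forbidden. None of the other listed options is forbidden under the premises.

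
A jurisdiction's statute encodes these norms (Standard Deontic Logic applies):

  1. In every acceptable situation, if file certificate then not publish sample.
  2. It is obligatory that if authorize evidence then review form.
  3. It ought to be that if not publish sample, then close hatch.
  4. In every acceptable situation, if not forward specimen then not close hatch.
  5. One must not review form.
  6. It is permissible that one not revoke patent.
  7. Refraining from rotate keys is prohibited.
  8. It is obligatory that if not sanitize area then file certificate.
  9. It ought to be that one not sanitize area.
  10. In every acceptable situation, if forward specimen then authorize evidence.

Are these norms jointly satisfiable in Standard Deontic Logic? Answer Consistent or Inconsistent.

F(review_form) at premise 5 means O(¬review_form).
Premise 2 is O(authorize_evidence → review_form); contrapositively O(¬review_form → ¬authorize_evidence). Since O(¬review_form) holds, K gives O(¬authorize_evidence).
Premise 10, O(forward_specimen → authorize_evidence), contraposes to O(¬authorize_evidence → ¬forward_specimen); with O(¬authorize_evidence) we get O(¬forward_specimen).
With premise 4, O(¬forward_specimen → ¬close_hatch), the K-axiom yields O(¬close_hatch).
The contrapositive of premise 3 (O(¬publish_sample → close_hatch)) is O(¬close_hatch → publish_sample), and O(¬close_hatch) is already established, so O(publish_sample).
Premise 1 is O(file_certificate → ¬publish_sample); contrapositively O(publish_sample → ¬file_certificate). Since O(publish_sample) holds, K gives O(¬file_certificate).
The contrapositive of premise 8 (O(¬sanitize_area → file_certificate)) is O(¬file_certificate → sanitize_area), and O(¬file_certificate) is already established, so O(sanitize_area).
But premise 9 directly asserts O(¬sanitize_area).
We now have both O(sanitize_area) and O(¬sanitize_area) — sanitize_area is simultaneously obligatory and forbidden, violating the D-axiom.

Inconsistent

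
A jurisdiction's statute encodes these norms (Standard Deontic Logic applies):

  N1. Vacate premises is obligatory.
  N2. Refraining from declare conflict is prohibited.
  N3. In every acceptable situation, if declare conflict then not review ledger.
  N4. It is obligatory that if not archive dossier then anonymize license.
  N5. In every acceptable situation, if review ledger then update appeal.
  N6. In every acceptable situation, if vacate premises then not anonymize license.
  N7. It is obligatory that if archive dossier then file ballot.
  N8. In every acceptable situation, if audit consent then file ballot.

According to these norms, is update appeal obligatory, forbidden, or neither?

Neither

Premise 5 is O(review_ledger → update_appeal), but O(review_ledger) is not derivable from the premises, so it does not yield O(update_appeal).
No premise or chain of K-axiom applications forces O(update_appeal), and none forces O(¬update_appeal). So update_appeal is neither obligatory nor forbidden under these norms.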